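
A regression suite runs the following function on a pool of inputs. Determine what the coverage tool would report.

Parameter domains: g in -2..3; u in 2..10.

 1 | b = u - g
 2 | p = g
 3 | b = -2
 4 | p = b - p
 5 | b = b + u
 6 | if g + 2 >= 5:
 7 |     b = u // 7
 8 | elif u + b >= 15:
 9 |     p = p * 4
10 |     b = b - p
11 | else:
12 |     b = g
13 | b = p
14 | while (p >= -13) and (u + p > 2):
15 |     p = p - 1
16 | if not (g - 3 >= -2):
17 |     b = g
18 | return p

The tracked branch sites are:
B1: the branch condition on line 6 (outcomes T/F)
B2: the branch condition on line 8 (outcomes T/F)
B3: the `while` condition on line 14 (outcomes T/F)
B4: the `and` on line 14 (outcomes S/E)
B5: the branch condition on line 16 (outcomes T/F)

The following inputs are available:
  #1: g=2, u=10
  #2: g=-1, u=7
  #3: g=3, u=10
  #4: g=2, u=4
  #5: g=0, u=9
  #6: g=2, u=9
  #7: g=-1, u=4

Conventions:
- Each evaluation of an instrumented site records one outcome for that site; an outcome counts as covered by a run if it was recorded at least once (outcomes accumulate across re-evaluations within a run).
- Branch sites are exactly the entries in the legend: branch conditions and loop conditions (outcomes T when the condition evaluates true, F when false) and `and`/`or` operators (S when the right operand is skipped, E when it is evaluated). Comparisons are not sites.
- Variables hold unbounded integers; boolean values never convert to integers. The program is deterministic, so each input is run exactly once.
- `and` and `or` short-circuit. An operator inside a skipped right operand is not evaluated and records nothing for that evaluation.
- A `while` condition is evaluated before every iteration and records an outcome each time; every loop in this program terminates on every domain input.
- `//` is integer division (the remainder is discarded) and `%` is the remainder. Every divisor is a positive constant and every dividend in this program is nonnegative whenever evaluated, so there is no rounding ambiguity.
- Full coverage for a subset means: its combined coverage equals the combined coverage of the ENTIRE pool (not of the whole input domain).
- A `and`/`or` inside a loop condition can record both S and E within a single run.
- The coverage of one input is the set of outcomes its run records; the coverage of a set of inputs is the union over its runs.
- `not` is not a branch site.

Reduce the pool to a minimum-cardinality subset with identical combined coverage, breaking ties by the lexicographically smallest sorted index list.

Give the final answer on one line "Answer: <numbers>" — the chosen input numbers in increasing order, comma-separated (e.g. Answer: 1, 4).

test 1 (g=2, u=10) hits B1=F, B2=T, B3=F, B4=S, B5=F
test 2 (g=-1, u=7) hits B1=F, B2=F, B3=T, B3=F, B4=E, B5=T
test 3 (g=3, u=10) hits B1=T, B3=T, B3=F, B4=E, B5=F
test 4 (g=2, u=4) hits B1=F, B2=F, B3=F, B4=E, B5=F
test 5 (g=0, u=9) hits B1=F, B2=T, B3=F, B4=E, B5=T
test 6 (g=2, u=9) hits B1=F, B2=T, B3=F, B4=S, B5=F
test 7 (g=-1, u=4) hits B1=F, B2=F, B3=T, B3=F, B4=E, B5=T
the full pool covers 10 outcomes: B1=T, B1=F, B2=T, B2=F, B3=T, B3=F, B4=S, B4=E, B5=T, B5=F
no size-1 subset reaches all 10 outcomes (best union: 6/10)
no size-2 subset reaches all 10 outcomes (best union: 9/10)
inputs {1, 2, 3} (size 3) cover everything; no size-3 subset with a lexicographically smaller index list covers all 10

Answer: 1, 2, 3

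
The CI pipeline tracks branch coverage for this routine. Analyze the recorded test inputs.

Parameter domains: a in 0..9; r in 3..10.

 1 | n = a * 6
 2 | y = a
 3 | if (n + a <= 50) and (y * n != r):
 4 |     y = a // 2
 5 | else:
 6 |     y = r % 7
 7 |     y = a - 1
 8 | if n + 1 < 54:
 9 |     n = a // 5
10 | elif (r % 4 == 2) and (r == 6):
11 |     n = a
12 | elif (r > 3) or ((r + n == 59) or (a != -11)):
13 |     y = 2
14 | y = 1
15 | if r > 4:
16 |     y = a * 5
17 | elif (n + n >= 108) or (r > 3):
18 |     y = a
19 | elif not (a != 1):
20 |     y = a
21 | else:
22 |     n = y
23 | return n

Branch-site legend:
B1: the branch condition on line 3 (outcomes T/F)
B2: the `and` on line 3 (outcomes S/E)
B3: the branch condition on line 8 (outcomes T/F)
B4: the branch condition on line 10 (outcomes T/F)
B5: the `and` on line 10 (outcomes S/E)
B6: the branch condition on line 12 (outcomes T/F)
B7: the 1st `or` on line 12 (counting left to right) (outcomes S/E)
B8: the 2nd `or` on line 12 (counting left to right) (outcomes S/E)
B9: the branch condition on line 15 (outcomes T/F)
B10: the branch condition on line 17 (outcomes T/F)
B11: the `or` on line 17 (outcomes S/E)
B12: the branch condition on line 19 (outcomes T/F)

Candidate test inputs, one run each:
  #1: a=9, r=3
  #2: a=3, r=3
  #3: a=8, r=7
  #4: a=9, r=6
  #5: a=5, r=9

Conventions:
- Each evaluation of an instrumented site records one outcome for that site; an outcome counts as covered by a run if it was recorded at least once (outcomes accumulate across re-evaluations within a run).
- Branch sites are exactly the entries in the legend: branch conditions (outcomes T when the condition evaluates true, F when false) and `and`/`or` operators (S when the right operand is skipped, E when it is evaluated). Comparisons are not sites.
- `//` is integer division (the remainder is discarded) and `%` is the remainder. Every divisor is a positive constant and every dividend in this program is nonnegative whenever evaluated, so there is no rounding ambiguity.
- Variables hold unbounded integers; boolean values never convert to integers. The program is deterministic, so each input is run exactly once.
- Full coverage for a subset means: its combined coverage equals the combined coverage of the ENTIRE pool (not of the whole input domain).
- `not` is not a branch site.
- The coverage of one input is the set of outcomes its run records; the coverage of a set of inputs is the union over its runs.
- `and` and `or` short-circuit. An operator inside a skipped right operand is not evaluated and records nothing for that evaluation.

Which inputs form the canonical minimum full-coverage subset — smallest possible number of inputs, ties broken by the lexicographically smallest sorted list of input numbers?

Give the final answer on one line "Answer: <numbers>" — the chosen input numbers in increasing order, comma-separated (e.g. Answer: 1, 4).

test 1 (a=9, r=3) fires B2->S, B1->F, B3->F, B5->S, B4->F, B7->E, B8->E, B6->T, B9->F, B11->S, B10->T; hits B1=F, B2=S, B3=F, B4=F, B5=S, B6=T, B7=E, B8=E, B9=F, B10=T, B11=S
test 2 (a=3, r=3) fires B2->E, B1->T, B3->T, B9->F, B11->E, B10->F, B12->F; hits B1=T, B2=E, B3=T, B9=F, B10=F, B11=E, B12=F
test 3 (a=8, r=7) fires B2->S, B1->F, B3->T, B9->T; hits B1=F, B2=S, B3=T, B9=T
test 4 (a=9, r=6) fires B2->S, B1->F, B3->F, B5->E, B4->T, B9->T; hits B1=F, B2=S, B3=F, B4=T, B5=E, B9=T
test 5 (a=5, r=9) fires B2->E, B1->T, B3->T, B9->T; hits B1=T, B2=E, B3=T, B9=T
the full pool covers 20 outcomes: B1=T, B1=F, B2=S, B2=E, B3=T, B3=F, B4=T, B4=F, B5=S, B5=E, B6=T, B7=E, B8=E, B9=T, B9=F, B10=T, B10=F, B11=S, B11=E, B12=F
checked all size-1 subsets: none covers 20 outcomes (max 11/20)
checked all size-2 subsets: none covers 20 outcomes (max 17/20)
the canonical winner is {1, 2, 4}: size 3, full 20-outcome coverage, earliest index list among size-3 covers

Answer: 1, 2, 4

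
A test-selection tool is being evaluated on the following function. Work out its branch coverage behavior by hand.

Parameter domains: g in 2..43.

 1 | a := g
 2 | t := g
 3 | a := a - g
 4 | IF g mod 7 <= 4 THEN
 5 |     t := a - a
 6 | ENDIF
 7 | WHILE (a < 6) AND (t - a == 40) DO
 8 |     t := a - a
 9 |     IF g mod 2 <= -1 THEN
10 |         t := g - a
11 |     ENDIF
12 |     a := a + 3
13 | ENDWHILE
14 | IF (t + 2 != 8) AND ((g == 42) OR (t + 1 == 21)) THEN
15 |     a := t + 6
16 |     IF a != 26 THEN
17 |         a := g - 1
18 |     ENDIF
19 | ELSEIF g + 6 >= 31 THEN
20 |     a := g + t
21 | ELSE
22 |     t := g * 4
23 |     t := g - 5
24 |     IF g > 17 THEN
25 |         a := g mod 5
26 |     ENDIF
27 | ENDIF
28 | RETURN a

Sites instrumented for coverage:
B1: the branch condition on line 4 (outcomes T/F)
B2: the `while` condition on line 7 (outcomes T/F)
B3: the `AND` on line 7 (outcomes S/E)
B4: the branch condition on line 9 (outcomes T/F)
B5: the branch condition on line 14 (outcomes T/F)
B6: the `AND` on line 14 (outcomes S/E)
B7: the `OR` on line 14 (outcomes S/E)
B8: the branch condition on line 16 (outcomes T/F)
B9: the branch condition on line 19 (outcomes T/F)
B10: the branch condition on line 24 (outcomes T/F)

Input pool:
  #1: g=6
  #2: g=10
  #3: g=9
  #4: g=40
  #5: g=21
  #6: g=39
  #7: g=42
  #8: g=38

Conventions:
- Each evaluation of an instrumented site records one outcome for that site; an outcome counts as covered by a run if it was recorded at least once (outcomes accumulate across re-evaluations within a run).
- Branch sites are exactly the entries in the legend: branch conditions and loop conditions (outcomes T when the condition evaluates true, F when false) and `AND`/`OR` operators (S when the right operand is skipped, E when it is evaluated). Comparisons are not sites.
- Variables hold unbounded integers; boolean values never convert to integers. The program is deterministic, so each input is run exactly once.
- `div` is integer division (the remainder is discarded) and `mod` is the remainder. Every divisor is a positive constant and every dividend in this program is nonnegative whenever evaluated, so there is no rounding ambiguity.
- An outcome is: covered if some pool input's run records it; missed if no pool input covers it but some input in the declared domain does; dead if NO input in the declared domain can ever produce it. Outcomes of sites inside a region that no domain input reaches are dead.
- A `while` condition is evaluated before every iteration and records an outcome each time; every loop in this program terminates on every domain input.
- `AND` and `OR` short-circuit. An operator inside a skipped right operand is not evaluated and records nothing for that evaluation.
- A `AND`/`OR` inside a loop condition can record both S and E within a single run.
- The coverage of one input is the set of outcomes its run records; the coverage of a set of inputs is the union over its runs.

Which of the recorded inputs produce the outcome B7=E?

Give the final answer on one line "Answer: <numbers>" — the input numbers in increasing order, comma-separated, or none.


input #1 (g=6): does not produce B7=E
input #2 (g=10): produces B7=E
input #3 (g=9): produces B7=E
input #4 (g=40): produces B7=E
input #5 (g=21): produces B7=E
input #6 (g=39): produces B7=E
input #7 (g=42): does not produce B7=E
input #8 (g=38): produces B7=E
Answer: 2, 3, 4, 5, 6, 8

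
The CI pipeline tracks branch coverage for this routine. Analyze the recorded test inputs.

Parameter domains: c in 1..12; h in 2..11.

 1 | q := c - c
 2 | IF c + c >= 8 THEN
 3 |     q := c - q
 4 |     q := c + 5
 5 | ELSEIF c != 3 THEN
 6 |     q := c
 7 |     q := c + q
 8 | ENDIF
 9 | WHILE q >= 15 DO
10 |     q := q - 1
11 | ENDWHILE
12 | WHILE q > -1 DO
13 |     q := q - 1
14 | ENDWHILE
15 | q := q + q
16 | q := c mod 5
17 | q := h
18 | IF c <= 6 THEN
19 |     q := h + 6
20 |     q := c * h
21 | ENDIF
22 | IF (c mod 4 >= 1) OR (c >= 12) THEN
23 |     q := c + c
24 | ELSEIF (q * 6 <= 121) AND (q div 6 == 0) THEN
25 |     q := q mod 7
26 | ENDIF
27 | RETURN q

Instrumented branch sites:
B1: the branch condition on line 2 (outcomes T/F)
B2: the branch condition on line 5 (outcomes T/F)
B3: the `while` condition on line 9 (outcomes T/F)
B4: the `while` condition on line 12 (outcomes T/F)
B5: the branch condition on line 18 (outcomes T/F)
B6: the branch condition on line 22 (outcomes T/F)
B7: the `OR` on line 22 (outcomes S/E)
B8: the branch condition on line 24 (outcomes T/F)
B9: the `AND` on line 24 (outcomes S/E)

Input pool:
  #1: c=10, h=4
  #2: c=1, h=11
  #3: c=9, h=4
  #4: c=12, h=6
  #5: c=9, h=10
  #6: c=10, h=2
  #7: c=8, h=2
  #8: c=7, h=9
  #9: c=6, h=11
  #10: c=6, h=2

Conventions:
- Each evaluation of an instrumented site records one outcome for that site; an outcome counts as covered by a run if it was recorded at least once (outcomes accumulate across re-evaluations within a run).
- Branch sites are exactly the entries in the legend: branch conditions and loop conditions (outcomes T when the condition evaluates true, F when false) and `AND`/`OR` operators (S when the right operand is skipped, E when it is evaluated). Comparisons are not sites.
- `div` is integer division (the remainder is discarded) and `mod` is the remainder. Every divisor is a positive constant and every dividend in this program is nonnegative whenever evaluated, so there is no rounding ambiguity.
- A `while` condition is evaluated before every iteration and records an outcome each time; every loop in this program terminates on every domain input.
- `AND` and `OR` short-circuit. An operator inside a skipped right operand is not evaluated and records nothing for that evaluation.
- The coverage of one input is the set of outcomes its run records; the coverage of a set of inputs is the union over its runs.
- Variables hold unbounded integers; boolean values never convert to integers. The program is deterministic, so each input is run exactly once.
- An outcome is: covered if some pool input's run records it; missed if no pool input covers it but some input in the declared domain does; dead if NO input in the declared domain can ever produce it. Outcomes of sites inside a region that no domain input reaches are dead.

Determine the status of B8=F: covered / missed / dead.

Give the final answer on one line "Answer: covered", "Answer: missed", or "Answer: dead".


no pool input records B8=F
but domain input (c=4, h=2) does record it -> reachable, so missed
Answer: missed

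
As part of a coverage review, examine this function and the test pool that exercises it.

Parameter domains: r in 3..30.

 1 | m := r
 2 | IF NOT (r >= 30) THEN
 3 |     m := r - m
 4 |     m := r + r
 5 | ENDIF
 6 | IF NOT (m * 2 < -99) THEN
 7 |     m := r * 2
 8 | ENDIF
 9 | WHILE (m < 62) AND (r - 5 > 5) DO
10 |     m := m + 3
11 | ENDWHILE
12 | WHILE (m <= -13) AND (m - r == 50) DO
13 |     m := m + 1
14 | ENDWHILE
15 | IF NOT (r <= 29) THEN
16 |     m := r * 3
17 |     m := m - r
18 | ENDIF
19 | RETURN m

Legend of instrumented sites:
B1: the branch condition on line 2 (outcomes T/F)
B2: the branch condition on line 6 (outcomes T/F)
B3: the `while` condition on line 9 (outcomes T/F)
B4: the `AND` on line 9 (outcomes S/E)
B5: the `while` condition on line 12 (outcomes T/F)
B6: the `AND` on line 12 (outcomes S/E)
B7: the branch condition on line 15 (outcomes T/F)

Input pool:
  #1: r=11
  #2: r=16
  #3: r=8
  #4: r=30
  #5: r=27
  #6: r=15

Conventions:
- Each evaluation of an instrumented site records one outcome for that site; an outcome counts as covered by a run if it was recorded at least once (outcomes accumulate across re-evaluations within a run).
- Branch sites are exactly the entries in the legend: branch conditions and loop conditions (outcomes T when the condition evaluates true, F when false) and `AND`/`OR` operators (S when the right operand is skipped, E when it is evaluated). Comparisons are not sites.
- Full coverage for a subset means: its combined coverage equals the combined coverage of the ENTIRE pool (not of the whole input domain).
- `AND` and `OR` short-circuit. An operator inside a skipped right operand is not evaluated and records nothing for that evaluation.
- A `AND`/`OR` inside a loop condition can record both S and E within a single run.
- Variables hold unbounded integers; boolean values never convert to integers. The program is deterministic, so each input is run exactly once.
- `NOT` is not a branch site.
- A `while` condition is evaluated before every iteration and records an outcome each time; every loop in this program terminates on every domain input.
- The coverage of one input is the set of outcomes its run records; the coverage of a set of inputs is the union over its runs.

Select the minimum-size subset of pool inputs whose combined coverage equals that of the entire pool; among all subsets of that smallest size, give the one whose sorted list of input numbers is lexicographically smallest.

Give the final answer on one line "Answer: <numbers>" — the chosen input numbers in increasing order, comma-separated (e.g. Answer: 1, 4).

input #1, r=11: outcomes B1=T, B2=T, B3=T, B3=F, B4=S, B4=E, B5=F, B6=S, B7=F
input #2, r=16: outcomes B1=T, B2=T, B3=T, B3=F, B4=S, B4=E, B5=F, B6=S, B7=F
input #3, r=8: outcomes B1=T, B2=T, B3=F, B4=E, B5=F, B6=S, B7=F
input #4, r=30: outcomes B1=F, B2=T, B3=T, B3=F, B4=S, B4=E, B5=F, B6=S, B7=T
input #5, r=27: outcomes B1=T, B2=T, B3=T, B3=F, B4=S, B4=E, B5=F, B6=S, B7=F
input #6, r=15: outcomes B1=T, B2=T, B3=T, B3=F, B4=S, B4=E, B5=F, B6=S, B7=F
the full pool covers 11 outcomes: B1=T, B1=F, B2=T, B3=T, B3=F, B4=S, B4=E, B5=F, B6=S, B7=T, B7=F
checked all size-1 subsets: none covers 11 outcomes (max 9/11)
the canonical winner is {1, 4}: size 2, full 11-outcome coverage, earliest index list among size-2 covers

Answer: 1, 4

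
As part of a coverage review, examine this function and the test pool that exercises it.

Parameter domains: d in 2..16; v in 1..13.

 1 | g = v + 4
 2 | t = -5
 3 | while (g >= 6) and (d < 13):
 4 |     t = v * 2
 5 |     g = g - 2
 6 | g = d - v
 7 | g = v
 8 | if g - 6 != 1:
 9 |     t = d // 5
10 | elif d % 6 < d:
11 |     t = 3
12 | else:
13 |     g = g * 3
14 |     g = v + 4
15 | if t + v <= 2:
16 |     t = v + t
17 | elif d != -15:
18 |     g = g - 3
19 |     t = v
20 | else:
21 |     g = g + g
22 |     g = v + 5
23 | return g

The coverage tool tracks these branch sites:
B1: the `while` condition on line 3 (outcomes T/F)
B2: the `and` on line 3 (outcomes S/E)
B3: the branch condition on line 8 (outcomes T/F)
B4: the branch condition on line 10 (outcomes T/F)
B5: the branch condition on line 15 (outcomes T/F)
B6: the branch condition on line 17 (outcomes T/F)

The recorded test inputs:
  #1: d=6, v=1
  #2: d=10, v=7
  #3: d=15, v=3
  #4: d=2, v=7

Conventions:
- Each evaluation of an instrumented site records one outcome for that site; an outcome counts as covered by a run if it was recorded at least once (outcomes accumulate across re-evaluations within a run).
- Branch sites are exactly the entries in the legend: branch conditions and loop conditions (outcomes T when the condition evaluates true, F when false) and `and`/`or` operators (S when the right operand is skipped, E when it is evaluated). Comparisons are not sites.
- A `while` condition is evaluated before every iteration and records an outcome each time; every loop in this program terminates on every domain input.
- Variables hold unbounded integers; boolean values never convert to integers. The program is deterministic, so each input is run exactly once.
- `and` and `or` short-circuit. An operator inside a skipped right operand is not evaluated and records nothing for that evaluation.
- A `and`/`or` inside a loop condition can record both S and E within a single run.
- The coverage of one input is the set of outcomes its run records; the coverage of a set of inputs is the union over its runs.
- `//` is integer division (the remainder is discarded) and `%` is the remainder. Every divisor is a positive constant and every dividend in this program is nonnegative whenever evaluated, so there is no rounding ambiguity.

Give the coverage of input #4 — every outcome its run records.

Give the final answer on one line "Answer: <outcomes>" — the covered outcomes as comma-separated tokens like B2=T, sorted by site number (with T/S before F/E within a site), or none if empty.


Simulating input #4 (d=2, v=7) step by step:
  B2->E, B1->T, B2->E, B1->T, B2->E, B1->T, B2->S, B1->F, B3->F, B4->F
  B5->F, B6->T
distinct outcomes covered: B1=T, B1=F, B2=S, B2=E, B3=F, B4=F, B5=F, B6=T
Answer: B1=T, B1=F, B2=S, B2=E, B3=F, B4=F, B5=F, B6=T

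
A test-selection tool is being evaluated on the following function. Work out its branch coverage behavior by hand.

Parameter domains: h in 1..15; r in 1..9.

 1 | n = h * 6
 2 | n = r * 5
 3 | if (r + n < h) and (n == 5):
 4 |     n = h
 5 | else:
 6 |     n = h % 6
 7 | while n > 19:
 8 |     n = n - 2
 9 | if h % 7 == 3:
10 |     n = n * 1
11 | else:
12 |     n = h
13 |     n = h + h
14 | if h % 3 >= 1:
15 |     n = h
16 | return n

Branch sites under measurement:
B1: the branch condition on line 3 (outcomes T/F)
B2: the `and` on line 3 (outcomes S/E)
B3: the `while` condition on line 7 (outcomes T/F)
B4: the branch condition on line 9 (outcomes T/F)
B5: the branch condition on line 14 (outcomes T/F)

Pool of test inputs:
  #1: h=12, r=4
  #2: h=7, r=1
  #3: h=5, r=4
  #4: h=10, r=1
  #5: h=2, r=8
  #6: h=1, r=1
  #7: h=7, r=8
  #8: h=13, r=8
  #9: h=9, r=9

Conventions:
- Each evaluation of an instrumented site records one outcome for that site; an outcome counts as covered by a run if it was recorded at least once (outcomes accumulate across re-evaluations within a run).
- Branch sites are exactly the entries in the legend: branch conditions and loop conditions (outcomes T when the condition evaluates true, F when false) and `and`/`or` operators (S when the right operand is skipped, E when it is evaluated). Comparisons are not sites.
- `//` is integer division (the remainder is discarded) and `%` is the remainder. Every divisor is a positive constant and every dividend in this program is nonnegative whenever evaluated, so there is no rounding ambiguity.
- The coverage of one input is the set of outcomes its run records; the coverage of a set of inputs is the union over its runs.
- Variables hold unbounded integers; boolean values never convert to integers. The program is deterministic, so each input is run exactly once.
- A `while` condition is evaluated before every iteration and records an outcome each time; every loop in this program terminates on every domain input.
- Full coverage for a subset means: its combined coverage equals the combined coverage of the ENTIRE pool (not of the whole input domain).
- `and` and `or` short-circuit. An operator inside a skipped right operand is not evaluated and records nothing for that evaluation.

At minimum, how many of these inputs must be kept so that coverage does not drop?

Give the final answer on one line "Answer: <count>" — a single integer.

run #1 (h=12, r=4) runs B2->S, B1->F, B3->F, B4->F, B5->F; records B1=F, B2=S, B3=F, B4=F, B5=F
run #2 (h=7, r=1) runs B2->E, B1->T, B3->F, B4->F, B5->T; records B1=T, B2=E, B3=F, B4=F, B5=T
run #3 (h=5, r=4) runs B2->S, B1->F, B3->F, B4->F, B5->T; records B1=F, B2=S, B3=F, B4=F, B5=T
run #4 (h=10, r=1) runs B2->E, B1->T, B3->F, B4->T, B5->T; records B1=T, B2=E, B3=F, B4=T, B5=T
run #5 (h=2, r=8) runs B2->S, B1->F, B3->F, B4->F, B5->T; records B1=F, B2=S, B3=F, B4=F, B5=T
run #6 (h=1, r=1) runs B2->S, B1->F, B3->F, B4->F, B5->T; records B1=F, B2=S, B3=F, B4=F, B5=T
run #7 (h=7, r=8) runs B2->S, B1->F, B3->F, B4->F, B5->T; records B1=F, B2=S, B3=F, B4=F, B5=T
run #8 (h=13, r=8) runs B2->S, B1->F, B3->F, B4->F, B5->T; records B1=F, B2=S, B3=F, B4=F, B5=T
run #9 (h=9, r=9) runs B2->S, B1->F, B3->F, B4->F, B5->F; records B1=F, B2=S, B3=F, B4=F, B5=F
the full pool covers 9 outcomes: B1=T, B1=F, B2=S, B2=E, B3=F, B4=T, B4=F, B5=T, B5=F
no size-1 subset reaches all 9 outcomes (best union: 5/9)
size 2: inputs {1, 4} cover all 9 outcomes, and no lexicographically smaller subset of this size does

Answer: 2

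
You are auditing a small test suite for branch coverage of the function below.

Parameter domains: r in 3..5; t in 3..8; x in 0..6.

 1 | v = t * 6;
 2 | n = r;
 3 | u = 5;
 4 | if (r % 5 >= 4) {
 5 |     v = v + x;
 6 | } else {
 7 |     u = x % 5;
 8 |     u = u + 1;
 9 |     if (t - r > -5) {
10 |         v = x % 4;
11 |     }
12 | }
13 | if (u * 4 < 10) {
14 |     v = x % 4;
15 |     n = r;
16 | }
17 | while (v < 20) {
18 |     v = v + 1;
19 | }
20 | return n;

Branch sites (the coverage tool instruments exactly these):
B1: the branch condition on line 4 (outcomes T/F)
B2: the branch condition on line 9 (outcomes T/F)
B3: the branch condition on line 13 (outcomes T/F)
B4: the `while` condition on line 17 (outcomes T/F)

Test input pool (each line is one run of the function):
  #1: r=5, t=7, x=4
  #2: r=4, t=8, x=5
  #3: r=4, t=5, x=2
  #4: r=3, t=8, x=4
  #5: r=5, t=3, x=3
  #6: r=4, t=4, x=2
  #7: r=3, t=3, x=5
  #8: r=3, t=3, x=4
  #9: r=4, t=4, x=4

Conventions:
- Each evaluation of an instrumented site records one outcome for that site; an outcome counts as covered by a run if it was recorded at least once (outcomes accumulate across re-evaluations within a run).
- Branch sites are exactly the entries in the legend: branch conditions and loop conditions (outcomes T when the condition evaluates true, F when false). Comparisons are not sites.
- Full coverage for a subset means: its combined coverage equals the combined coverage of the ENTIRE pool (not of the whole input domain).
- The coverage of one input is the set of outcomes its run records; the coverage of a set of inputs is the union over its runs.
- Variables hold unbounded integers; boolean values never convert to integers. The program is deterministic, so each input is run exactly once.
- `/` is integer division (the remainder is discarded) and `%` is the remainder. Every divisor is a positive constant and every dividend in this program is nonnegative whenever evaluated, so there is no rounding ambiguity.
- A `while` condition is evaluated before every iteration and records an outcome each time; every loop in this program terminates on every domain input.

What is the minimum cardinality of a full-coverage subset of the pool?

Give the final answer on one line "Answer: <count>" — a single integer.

input #1 (r=5, t=7, x=4): events B1->F, B2->T, B3->F, B4->T, B4->T, B4->T, B4->T, B4->T, B4->T, B4->T, B4->T, B4->T, B4->T, B4->T, ...; covers B1=F, B2=T, B3=F, B4=T, B4=F
input #2 (r=4, t=8, x=5): events B1->T, B3->F, B4->F; covers B1=T, B3=F, B4=F
input #3 (r=4, t=5, x=2): events B1->T, B3->F, B4->F; covers B1=T, B3=F, B4=F
input #4 (r=3, t=8, x=4): events B1->F, B2->T, B3->F, B4->T, B4->T, B4->T, B4->T, B4->T, B4->T, B4->T, B4->T, B4->T, B4->T, B4->T, ...; covers B1=F, B2=T, B3=F, B4=T, B4=F
input #5 (r=5, t=3, x=3): events B1->F, B2->T, B3->F, B4->T, B4->T, B4->T, B4->T, B4->T, B4->T, B4->T, B4->T, B4->T, B4->T, B4->T, ...; covers B1=F, B2=T, B3=F, B4=T, B4=F
input #6 (r=4, t=4, x=2): events B1->T, B3->F, B4->F; covers B1=T, B3=F, B4=F
input #7 (r=3, t=3, x=5): events B1->F, B2->T, B3->T, B4->T, B4->T, B4->T, B4->T, B4->T, B4->T, B4->T, B4->T, B4->T, B4->T, B4->T, ...; covers B1=F, B2=T, B3=T, B4=T, B4=F
input #8 (r=3, t=3, x=4): events B1->F, B2->T, B3->F, B4->T, B4->T, B4->T, B4->T, B4->T, B4->T, B4->T, B4->T, B4->T, B4->T, B4->T, ...; covers B1=F, B2=T, B3=F, B4=T, B4=F
input #9 (r=4, t=4, x=4): events B1->T, B3->F, B4->F; covers B1=T, B3=F, B4=F
union over all inputs: B1=T, B1=F, B2=T, B3=T, B3=F, B4=T, B4=F (7 outcomes)
no size-1 subset reaches all 7 outcomes (best union: 5/7)
size 2: inputs {2, 7} cover all 7 outcomes, and no lexicographically smaller subset of this size does

Answer: 2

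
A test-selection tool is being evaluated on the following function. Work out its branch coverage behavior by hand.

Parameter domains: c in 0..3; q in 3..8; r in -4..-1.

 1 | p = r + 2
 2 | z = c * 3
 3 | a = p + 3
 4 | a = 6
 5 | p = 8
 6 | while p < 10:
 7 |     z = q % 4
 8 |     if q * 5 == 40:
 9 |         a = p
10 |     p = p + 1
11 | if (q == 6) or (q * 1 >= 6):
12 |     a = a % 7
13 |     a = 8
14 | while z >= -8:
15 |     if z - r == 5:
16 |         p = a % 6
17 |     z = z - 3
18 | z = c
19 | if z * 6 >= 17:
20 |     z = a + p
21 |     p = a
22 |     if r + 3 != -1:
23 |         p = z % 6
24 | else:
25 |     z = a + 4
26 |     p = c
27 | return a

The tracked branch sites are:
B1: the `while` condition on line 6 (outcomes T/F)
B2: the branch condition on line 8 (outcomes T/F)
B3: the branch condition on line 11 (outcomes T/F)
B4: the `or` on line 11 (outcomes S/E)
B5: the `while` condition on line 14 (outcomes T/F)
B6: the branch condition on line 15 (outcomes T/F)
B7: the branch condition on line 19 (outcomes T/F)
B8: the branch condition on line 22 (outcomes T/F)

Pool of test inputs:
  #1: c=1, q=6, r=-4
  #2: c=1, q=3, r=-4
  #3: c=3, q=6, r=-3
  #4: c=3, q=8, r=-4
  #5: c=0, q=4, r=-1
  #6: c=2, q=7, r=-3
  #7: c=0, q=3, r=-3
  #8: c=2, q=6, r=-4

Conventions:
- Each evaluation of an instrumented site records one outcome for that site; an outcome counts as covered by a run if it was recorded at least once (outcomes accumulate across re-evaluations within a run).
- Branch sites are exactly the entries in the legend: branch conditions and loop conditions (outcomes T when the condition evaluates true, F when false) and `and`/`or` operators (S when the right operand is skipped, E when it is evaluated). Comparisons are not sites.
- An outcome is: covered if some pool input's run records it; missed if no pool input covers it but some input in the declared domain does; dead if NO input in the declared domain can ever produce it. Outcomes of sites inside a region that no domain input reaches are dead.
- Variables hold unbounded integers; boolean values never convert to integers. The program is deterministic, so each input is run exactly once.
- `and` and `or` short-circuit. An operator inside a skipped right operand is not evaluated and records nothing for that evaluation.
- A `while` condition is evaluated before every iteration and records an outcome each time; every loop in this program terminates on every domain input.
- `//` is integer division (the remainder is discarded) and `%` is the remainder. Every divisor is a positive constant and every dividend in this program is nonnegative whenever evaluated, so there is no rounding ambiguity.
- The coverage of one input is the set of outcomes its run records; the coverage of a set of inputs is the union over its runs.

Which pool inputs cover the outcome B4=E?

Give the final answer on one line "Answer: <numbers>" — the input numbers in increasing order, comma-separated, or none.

input #1 (c=1, q=6, r=-4): never hits B4=E
input #2 (c=1, q=3, r=-4): hits B4=E
input #3 (c=3, q=6, r=-3): never hits B4=E
input #4 (c=3, q=8, r=-4): hits B4=E
input #5 (c=0, q=4, r=-1): hits B4=E
input #6 (c=2, q=7, r=-3): hits B4=E
input #7 (c=0, q=3, r=-3): hits B4=E
input #8 (c=2, q=6, r=-4): never hits B4=E

Answer: 2, 4, 5, 6, 7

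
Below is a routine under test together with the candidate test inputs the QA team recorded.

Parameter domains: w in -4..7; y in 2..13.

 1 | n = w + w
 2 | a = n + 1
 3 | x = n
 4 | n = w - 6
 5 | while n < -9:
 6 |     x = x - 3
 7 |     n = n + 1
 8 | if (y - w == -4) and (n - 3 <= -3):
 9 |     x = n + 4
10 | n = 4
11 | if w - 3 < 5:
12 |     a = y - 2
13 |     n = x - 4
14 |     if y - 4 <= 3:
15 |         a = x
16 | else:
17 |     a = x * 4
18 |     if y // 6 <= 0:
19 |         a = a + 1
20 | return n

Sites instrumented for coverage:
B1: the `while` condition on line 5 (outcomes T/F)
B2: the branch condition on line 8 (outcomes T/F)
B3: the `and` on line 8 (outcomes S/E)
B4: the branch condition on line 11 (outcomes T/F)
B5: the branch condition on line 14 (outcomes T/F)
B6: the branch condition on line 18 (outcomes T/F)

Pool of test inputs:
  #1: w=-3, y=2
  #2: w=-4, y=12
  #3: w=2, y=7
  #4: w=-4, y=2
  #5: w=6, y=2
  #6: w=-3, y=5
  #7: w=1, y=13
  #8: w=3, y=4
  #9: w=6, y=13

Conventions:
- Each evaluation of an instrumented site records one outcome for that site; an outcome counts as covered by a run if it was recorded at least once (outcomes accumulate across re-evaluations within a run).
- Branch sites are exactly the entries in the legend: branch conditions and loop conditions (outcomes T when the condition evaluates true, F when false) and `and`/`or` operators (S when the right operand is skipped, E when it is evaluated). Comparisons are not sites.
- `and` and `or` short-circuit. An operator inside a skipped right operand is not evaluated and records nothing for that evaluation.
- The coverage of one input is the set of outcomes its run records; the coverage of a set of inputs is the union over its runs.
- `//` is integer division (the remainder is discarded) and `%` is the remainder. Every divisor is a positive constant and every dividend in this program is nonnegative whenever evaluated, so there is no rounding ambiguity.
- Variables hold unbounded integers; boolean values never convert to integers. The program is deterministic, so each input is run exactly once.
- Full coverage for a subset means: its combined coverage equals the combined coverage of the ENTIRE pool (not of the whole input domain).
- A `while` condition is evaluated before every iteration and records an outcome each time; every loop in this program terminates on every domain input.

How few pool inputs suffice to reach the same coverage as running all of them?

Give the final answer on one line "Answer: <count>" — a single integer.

input #1, w=-3, y=2: events B1->F, B3->S, B2->F, B4->T, B5->T; outcomes B1=F, B2=F, B3=S, B4=T, B5=T
input #2, w=-4, y=12: events B1->T, B1->F, B3->S, B2->F, B4->T, B5->F; outcomes B1=T, B1=F, B2=F, B3=S, B4=T, B5=F
input #3, w=2, y=7: events B1->F, B3->S, B2->F, B4->T, B5->T; outcomes B1=F, B2=F, B3=S, B4=T, B5=T
input #4, w=-4, y=2: events B1->T, B1->F, B3->S, B2->F, B4->T, B5->T; outcomes B1=T, B1=F, B2=F, B3=S, B4=T, B5=T
input #5, w=6, y=2: events B1->F, B3->E, B2->T, B4->T, B5->T; outcomes B1=F, B2=T, B3=E, B4=T, B5=T
input #6, w=-3, y=5: events B1->F, B3->S, B2->F, B4->T, B5->T; outcomes B1=F, B2=F, B3=S, B4=T, B5=T
input #7, w=1, y=13: events B1->F, B3->S, B2->F, B4->T, B5->F; outcomes B1=F, B2=F, B3=S, B4=T, B5=F
input #8, w=3, y=4: events B1->F, B3->S, B2->F, B4->T, B5->T; outcomes B1=F, B2=F, B3=S, B4=T, B5=T
input #9, w=6, y=13: events B1->F, B3->S, B2->F, B4->T, B5->F; outcomes B1=F, B2=F, B3=S, B4=T, B5=F
the full pool covers 9 outcomes: B1=T, B1=F, B2=T, B2=F, B3=S, B3=E, B4=T, B5=T, B5=F
checked all size-1 subsets: none covers 9 outcomes (max 6/9)
inputs {2, 5} (size 2) cover everything; no size-2 subset with a lexicographically smaller index list covers all 9

Answer: 2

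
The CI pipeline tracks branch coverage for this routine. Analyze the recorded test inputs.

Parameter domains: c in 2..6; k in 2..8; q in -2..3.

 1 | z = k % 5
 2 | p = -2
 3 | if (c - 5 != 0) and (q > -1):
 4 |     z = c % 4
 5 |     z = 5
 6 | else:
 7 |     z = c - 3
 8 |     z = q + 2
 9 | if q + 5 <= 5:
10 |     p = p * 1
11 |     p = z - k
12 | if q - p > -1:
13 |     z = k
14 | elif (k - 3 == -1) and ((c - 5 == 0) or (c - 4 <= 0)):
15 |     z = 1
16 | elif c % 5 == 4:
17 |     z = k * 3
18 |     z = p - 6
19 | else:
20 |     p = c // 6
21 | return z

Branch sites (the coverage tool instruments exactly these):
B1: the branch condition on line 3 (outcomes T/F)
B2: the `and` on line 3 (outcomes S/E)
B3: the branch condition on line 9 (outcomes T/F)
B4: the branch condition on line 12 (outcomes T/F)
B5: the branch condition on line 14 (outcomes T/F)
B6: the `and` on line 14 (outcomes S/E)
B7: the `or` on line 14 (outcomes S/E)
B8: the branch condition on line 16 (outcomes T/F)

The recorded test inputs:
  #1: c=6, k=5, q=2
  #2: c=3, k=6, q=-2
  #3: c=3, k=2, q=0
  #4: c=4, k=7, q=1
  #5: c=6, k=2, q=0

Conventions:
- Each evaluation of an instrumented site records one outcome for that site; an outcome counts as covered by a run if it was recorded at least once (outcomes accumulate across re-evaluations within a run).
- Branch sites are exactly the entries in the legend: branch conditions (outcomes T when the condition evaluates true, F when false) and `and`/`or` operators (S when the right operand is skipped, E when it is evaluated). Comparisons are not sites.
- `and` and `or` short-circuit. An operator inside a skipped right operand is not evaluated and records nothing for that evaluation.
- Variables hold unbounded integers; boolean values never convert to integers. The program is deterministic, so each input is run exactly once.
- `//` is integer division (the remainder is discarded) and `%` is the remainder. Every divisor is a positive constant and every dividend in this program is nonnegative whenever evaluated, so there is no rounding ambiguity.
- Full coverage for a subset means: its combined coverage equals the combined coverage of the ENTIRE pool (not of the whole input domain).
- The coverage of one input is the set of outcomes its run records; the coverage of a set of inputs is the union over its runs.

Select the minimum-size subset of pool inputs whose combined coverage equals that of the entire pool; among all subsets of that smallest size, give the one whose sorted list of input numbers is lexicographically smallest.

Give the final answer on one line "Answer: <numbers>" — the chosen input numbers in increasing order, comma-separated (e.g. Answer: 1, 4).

input #1 (c=6, k=5, q=2): events B2->E, B1->T, B3->F, B4->T; covers B1=T, B2=E, B3=F, B4=T
input #2 (c=3, k=6, q=-2): events B2->E, B1->F, B3->T, B4->T; covers B1=F, B2=E, B3=T, B4=T
input #3 (c=3, k=2, q=0): events B2->E, B1->T, B3->T, B4->F, B6->E, B7->E, B5->T; covers B1=T, B2=E, B3=T, B4=F, B5=T, B6=E, B7=E
input #4 (c=4, k=7, q=1): events B2->E, B1->T, B3->F, B4->T; covers B1=T, B2=E, B3=F, B4=T
input #5 (c=6, k=2, q=0): events B2->E, B1->T, B3->T, B4->F, B6->E, B7->E, B5->F, B8->F; covers B1=T, B2=E, B3=T, B4=F, B5=F, B6=E, B7=E, B8=F
the full pool covers 12 outcomes: B1=T, B1=F, B2=E, B3=T, B3=F, B4=T, B4=F, B5=T, B5=F, B6=E, B7=E, B8=F
size 1 is not enough: best union over all size-1 subsets is 8/12
size 2 is not enough: best union over all size-2 subsets is 10/12
size 3 is not enough: best union over all size-3 subsets is 11/12
inputs {1, 2, 3, 5} (size 4) cover everything; no size-4 subset with a lexicographically smaller index list covers all 12

Answer: 1, 2, 3, 5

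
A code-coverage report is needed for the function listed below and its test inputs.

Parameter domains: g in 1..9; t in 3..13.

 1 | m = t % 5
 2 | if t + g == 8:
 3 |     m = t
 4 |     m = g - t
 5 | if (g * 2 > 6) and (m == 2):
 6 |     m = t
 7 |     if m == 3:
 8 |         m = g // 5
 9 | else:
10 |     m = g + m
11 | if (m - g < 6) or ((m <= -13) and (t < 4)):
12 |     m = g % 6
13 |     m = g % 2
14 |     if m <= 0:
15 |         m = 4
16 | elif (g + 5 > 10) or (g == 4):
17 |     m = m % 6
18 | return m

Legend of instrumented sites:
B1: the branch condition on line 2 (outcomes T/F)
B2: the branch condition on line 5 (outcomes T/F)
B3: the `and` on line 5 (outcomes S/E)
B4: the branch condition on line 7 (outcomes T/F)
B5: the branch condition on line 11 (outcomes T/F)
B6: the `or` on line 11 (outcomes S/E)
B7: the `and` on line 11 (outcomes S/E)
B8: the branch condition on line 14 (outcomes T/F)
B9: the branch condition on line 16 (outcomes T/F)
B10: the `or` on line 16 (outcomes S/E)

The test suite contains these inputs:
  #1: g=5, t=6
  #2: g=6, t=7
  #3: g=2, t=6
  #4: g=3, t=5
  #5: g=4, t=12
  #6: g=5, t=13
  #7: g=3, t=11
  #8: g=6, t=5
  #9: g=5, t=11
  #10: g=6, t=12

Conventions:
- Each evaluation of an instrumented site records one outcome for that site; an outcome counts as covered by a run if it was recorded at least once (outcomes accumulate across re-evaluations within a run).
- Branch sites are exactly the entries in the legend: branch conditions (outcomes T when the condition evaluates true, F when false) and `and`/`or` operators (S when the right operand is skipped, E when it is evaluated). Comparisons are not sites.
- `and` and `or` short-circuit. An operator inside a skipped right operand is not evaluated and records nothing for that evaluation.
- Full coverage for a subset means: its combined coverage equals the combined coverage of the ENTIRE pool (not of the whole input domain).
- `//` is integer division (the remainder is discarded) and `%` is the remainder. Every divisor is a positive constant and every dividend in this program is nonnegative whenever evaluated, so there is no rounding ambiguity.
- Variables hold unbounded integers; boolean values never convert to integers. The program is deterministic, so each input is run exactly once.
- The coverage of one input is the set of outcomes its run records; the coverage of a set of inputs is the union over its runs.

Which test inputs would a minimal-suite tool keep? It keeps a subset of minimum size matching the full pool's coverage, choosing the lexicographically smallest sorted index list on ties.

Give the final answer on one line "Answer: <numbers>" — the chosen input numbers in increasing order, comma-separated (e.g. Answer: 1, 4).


input #1 (g=5, t=6): events B1->F, B3->E, B2->F, B6->S, B5->T, B8->F; covers B1=F, B2=F, B3=E, B5=T, B6=S, B8=F
input #2 (g=6, t=7): events B1->F, B3->E, B2->T, B4->F, B6->S, B5->T, B8->T; covers B1=F, B2=T, B3=E, B4=F, B5=T, B6=S, B8=T
input #3 (g=2, t=6): events B1->T, B3->S, B2->F, B6->S, B5->T, B8->T; covers B1=T, B2=F, B3=S, B5=T, B6=S, B8=T
input #4 (g=3, t=5): events B1->T, B3->S, B2->F, B6->S, B5->T, B8->F; covers B1=T, B2=F, B3=S, B5=T, B6=S, B8=F
input #5 (g=4, t=12): events B1->F, B3->E, B2->T, B4->F, B6->E, B7->S, B5->F, B10->E, B9->T; covers B1=F, B2=T, B3=E, B4=F, B5=F, B6=E, B7=S, B9=T, B10=E
input #6 (g=5, t=13): events B1->F, B3->E, B2->F, B6->S, B5->T, B8->F; covers B1=F, B2=F, B3=E, B5=T, B6=S, B8=F
input #7 (g=3, t=11): events B1->F, B3->S, B2->F, B6->S, B5->T, B8->F; covers B1=F, B2=F, B3=S, B5=T, B6=S, B8=F
input #8 (g=6, t=5): events B1->F, B3->E, B2->F, B6->S, B5->T, B8->T; covers B1=F, B2=F, B3=E, B5=T, B6=S, B8=T
input #9 (g=5, t=11): events B1->F, B3->E, B2->F, B6->S, B5->T, B8->F; covers B1=F, B2=F, B3=E, B5=T, B6=S, B8=F
input #10 (g=6, t=12): events B1->F, B3->E, B2->T, B4->F, B6->E, B7->S, B5->F, B10->S, B9->T; covers B1=F, B2=T, B3=E, B4=F, B5=F, B6=E, B7=S, B9=T, B10=S
the full pool covers 17 outcomes: B1=T, B1=F, B2=T, B2=F, B3=S, B3=E, B4=F, B5=T, B5=F, B6=S, B6=E, B7=S, B8=T, B8=F, B9=T, B10=S, B10=E
no size-1 subset reaches all 17 outcomes (best union: 9/17)
no size-2 subset reaches all 17 outcomes (best union: 15/17)
no size-3 subset reaches all 17 outcomes (best union: 16/17)
size 4: inputs {1, 3, 5, 10} cover all 17 outcomes, and no lexicographically smaller subset of this size does
Answer: 1, 3, 5, 10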